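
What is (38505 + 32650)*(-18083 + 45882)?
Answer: 1978037845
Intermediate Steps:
(38505 + 32650)*(-18083 + 45882) = 71155*27799 = 1978037845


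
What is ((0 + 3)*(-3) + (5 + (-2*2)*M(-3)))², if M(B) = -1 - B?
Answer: 144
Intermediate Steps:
((0 + 3)*(-3) + (5 + (-2*2)*M(-3)))² = ((0 + 3)*(-3) + (5 + (-2*2)*(-1 - 1*(-3))))² = (3*(-3) + (5 - 4*(-1 + 3)))² = (-9 + (5 - 4*2))² = (-9 + (5 - 8))² = (-9 - 3)² = (-12)² = 144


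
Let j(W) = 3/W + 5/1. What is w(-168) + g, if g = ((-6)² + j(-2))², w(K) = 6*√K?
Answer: 6241/4 + 12*I*√42 ≈ 1560.3 + 77.769*I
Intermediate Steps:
j(W) = 5 + 3/W (j(W) = 3/W + 5*1 = 3/W + 5 = 5 + 3/W)
g = 6241/4 (g = ((-6)² + (5 + 3/(-2)))² = (36 + (5 + 3*(-½)))² = (36 + (5 - 3/2))² = (36 + 7/2)² = (79/2)² = 6241/4 ≈ 1560.3)
w(-168) + g = 6*√(-168) + 6241/4 = 6*(2*I*√42) + 6241/4 = 12*I*√42 + 6241/4 = 6241/4 + 12*I*√42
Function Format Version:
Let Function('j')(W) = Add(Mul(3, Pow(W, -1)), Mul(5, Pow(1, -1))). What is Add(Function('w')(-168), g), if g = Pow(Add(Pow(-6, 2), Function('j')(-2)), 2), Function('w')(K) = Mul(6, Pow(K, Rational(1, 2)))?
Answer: Add(Rational(6241, 4), Mul(12, I, Pow(42, Rational(1, 2)))) ≈ Add(1560.3, Mul(77.769, I))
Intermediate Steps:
Function('j')(W) = Add(5, Mul(3, Pow(W, -1))) (Function('j')(W) = Add(Mul(3, Pow(W, -1)), Mul(5, 1)) = Add(Mul(3, Pow(W, -1)), 5) = Add(5, Mul(3, Pow(W, -1))))
g = Rational(6241, 4) (g = Pow(Add(Pow(-6, 2), Add(5, Mul(3, Pow(-2, -1)))), 2) = Pow(Add(36, Add(5, Mul(3, Rational(-1, 2)))), 2) = Pow(Add(36, Add(5, Rational(-3, 2))), 2) = Pow(Add(36, Rational(7, 2)), 2) = Pow(Rational(79, 2), 2) = Rational(6241, 4) ≈ 1560.3)
Add(Function('w')(-168), g) = Add(Mul(6, Pow(-168, Rational(1, 2))), Rational(6241, 4)) = Add(Mul(6, Mul(2, I, Pow(42, Rational(1, 2)))), Rational(6241, 4)) = Add(Mul(12, I, Pow(42, Rational(1, 2))), Rational(6241, 4)) = Add(Rational(6241, 4), Mul(12, I, Pow(42, Rational(1, 2))))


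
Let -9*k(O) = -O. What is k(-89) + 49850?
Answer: 448561/9 ≈ 49840.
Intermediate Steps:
k(O) = O/9 (k(O) = -(-1)*O/9 = O/9)
k(-89) + 49850 = (1/9)*(-89) + 49850 = -89/9 + 49850 = 448561/9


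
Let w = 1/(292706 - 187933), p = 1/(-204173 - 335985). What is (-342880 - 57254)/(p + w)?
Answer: -22645173246133956/435385 ≈ -5.2012e+10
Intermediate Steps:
p = -1/540158 (p = 1/(-540158) = -1/540158 ≈ -1.8513e-6)
w = 1/104773 ≈ 9.5444e-6
(-342880 - 57254)/(p + w) = (-342880 - 57254)/(-1/540158 + 1/104773) = -400134/435385/56593974134 = -400134*56593974134/435385 = -22645173246133956/435385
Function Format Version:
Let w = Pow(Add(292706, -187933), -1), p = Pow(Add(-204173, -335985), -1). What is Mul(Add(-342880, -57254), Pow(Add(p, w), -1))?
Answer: Rational(-22645173246133956, 435385) ≈ -5.2012e+10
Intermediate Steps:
p = Rational(-1, 540158) (p = Pow(-540158, -1) = Rational(-1, 540158) ≈ -1.8513e-6)
w = Rational(1, 104773) (w = Pow(104773, -1) = Rational(1, 104773) ≈ 9.5444e-6)
Mul(Add(-342880, -57254), Pow(Add(p, w), -1)) = Mul(Add(-342880, -57254), Pow(Add(Rational(-1, 540158), Rational(1, 104773)), -1)) = Mul(-400134, Pow(Rational(435385, 56593974134), -1)) = Mul(-400134, Rational(56593974134, 435385)) = Rational(-22645173246133956, 435385)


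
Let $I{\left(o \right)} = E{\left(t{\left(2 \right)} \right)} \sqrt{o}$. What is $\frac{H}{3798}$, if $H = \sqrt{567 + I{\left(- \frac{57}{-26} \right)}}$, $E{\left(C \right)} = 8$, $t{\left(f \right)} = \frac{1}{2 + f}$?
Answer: $\frac{\sqrt{95823 + 52 \sqrt{1482}}}{49374} \approx 0.0063347$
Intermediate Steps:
$I{\left(o \right)} = 8 \sqrt{o}$
$H = \sqrt{567 + \frac{4 \sqrt{1482}}{13}}$ ($H = \sqrt{567 + 8 \sqrt{- \frac{57}{-26}}} = \sqrt{567 + 8 \sqrt{\left(-57\right) \left(- \frac{1}{26}\right)}} = \sqrt{567 + 8 \sqrt{\frac{57}{26}}} = \sqrt{567 + 8 \frac{\sqrt{1482}}{26}} = \sqrt{567 + \frac{4 \sqrt{1482}}{13}} \approx 24.059$)
$\frac{H}{3798} = \frac{\frac{1}{13} \sqrt{95823 + 52 \sqrt{1482}}}{3798} = \frac{\sqrt{95823 + 52 \sqrt{1482}}}{13} \cdot \frac{1}{3798} = \frac{\sqrt{95823 + 52 \sqrt{1482}}}{49374}$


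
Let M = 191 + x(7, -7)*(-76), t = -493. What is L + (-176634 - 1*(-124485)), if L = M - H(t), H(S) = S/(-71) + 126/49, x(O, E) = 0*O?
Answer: -25827855/497 ≈ -51968.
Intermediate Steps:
x(O, E) = 0
H(S) = 18/7 - S/71 (H(S) = S*(-1/71) + 126*(1/49) = -S/71 + 18/7 = 18/7 - S/71)
M = 191 (M = 191 + 0*(-76) = 191 + 0 = 191)
L = 90198/497 (L = 191 - (18/7 - 1/71*(-493)) = 191 - (18/7 + 493/71) = 191 - 1*4729/497 = 191 - 4729/497 = 90198/497 ≈ 181.48)
L + (-176634 - 1*(-124485)) = 90198/497 + (-176634 - 1*(-124485)) = 90198/497 + (-176634 + 124485) = 90198/497 - 52149 = -25827855/497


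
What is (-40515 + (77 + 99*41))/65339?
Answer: -36379/65339 ≈ -0.55677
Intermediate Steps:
(-40515 + (77 + 99*41))/65339 = (-40515 + (77 + 4059))*(1/65339) = (-40515 + 4136)*(1/65339) = -36379*1/65339 = -36379/65339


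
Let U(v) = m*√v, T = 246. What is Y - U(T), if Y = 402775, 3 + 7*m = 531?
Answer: 402775 - 528*√246/7 ≈ 4.0159e+5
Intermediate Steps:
m = 528/7 (m = -3/7 + (⅐)*531 = -3/7 + 531/7 = 528/7 ≈ 75.429)
U(v) = 528*√v/7
Y - U(T) = 402775 - 528*√246/7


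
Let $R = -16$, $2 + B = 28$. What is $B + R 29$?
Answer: $-438$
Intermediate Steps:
$B = 26$ ($B = -2 + 28 = 26$)
$B + R 29 = 26 - 464 = -438$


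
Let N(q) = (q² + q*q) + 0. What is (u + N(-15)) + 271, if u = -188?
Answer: 533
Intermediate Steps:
N(q) = 2*q² (N(q) = (q² + q²) + 0 = 2*q² + 0 = 2*q²)
(u + N(-15)) + 271 = (-188 + 2*(-15)²) + 271 = (-188 + 2*225) + 271 = (-188 + 450) + 271 = 262 + 271 = 533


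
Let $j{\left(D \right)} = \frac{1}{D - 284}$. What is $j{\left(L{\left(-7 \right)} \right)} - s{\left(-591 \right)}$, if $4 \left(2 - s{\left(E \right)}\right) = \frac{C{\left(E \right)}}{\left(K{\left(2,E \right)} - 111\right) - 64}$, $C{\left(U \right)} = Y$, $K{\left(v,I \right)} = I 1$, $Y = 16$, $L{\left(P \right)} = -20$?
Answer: $- \frac{233855}{116432} \approx -2.0085$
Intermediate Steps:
$j{\left(D \right)} = \frac{1}{-284 + D}$
$K{\left(v,I \right)} = I$
$C{\left(U \right)} = 16$
$s{\left(E \right)} = 2 - \frac{4}{-175 + E}$ ($s{\left(E \right)} = 2 - \frac{16 \frac{1}{\left(E - 111\right) - 64}}{4} = 2 - \frac{16 \frac{1}{\left(-111 + E\right) - 64}}{4} = 2 - \frac{16 \frac{1}{-175 + E}}{4} = 2 - \frac{4}{-175 + E}$)
$j{\left(L{\left(-7 \right)} \right)} - s{\left(-591 \right)} = \frac{1}{-284 - 20} - \frac{2 \left(-177 - 591\right)}{-175 - 591} = \frac{1}{-304} - 2 \frac{1}{-766} \left(-768\right) = - \frac{1}{304} - 2 \left(- \frac{1}{766}\right) \left(-768\right) = - \frac{1}{304} - \frac{768}{383} = - \frac{233855}{116432}$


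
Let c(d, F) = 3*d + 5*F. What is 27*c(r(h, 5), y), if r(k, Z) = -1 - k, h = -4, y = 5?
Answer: 918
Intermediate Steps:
27*c(r(h, 5), y) = 27*(3*(-1 - 1*(-4)) + 5*5) = 27*(3*(-1 + 4) + 25) = 27*(3*3 + 25) = 27*(9 + 25) = 27*34 = 918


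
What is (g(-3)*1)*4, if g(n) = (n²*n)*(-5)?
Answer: 540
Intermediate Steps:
g(n) = -5*n³ (g(n) = n³*(-5) = -5*n³)
(g(-3)*1)*4 = (-5*(-3)³*1)*4 = (-5*(-27)*1)*4 = (135*1)*4 = 135*4 = 540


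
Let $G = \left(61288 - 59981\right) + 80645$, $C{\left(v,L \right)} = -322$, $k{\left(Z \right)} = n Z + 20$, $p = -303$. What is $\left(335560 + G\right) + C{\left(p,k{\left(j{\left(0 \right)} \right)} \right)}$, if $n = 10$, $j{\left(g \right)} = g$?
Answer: $417190$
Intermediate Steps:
$k{\left(Z \right)} = 20 + 10 Z$ ($k{\left(Z \right)} = 10 Z + 20 = 20 + 10 Z$)
$G = 81952$ ($G = 1307 + 80645 = 81952$)
$\left(335560 + G\right) + C{\left(p,k{\left(j{\left(0 \right)} \right)} \right)} = \left(335560 + 81952\right) - 322 = 417512 - 322 = 417190$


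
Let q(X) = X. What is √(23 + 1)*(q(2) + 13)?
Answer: 30*√6 ≈ 73.485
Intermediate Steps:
√(23 + 1)*(q(2) + 13) = √(23 + 1)*(2 + 13) = √24*15 = (2*√6)*15 = 30*√6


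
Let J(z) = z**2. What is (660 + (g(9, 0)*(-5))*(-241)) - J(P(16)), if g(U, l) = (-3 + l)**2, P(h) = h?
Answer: 11249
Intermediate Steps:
(660 + (g(9, 0)*(-5))*(-241)) - J(P(16)) = (660 + ((-3 + 0)**2*(-5))*(-241)) - 1*16**2 = (660 + ((-3)**2*(-5))*(-241)) - 1*256 = (660 + (9*(-5))*(-241)) - 256 = (660 - 45*(-241)) - 256 = (660 + 10845) - 256 = 11505 - 256 = 11249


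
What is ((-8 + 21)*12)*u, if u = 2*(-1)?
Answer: -312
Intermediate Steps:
u = -2
((-8 + 21)*12)*u = ((-8 + 21)*12)*(-2) = (13*12)*(-2) = 156*(-2) = -312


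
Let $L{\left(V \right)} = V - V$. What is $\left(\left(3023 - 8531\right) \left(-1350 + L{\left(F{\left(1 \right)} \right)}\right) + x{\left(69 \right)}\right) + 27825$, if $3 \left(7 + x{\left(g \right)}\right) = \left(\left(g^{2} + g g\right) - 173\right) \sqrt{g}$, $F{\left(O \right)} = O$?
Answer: $7463618 + \frac{9349 \sqrt{69}}{3} \approx 7.4895 \cdot 10^{6}$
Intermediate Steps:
$x{\left(g \right)} = -7 + \frac{\sqrt{g} \left(-173 + 2 g^{2}\right)}{3}$ ($x{\left(g \right)} = -7 + \frac{\left(\left(g^{2} + g g\right) - 173\right) \sqrt{g}}{3} = -7 + \frac{\left(\left(g^{2} + g^{2}\right) - 173\right) \sqrt{g}}{3} = -7 + \frac{\left(2 g^{2} - 173\right) \sqrt{g}}{3} = -7 + \frac{\left(-173 + 2 g^{2}\right) \sqrt{g}}{3} = -7 + \frac{\sqrt{g} \left(-173 + 2 g^{2}\right)}{3}$)
$L{\left(V \right)} = 0$
$\left(\left(3023 - 8531\right) \left(-1350 + L{\left(F{\left(1 \right)} \right)}\right) + x{\left(69 \right)}\right) + 27825 = \left(\left(3023 - 8531\right) \left(-1350 + 0\right) - \left(7 - 3174 \sqrt{69} + \frac{173 \sqrt{69}}{3}\right)\right) + 27825 = \left(\left(-5508\right) \left(-1350\right) - \left(7 + \frac{173 \sqrt{69}}{3} - 3174 \sqrt{69}\right)\right) + 27825 = \left(7435800 - \left(7 - \frac{9349 \sqrt{69}}{3}\right)\right) + 27825 = \left(7435793 + \frac{9349 \sqrt{69}}{3}\right) + 27825 = 7463618 + \frac{9349 \sqrt{69}}{3}$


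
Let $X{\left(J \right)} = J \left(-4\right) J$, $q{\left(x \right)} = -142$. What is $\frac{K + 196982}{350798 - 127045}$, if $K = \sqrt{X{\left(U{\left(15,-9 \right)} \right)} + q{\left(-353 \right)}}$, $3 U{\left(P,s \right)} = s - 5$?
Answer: $\frac{196982}{223753} + \frac{i \sqrt{2062}}{671259} \approx 0.88035 + 6.7648 \cdot 10^{-5} i$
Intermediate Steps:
$U{\left(P,s \right)} = - \frac{5}{3} + \frac{s}{3}$ ($U{\left(P,s \right)} = \frac{s - 5}{3} = \frac{-5 + s}{3} = - \frac{5}{3} + \frac{s}{3}$)
$X{\left(J \right)} = - 4 J^{2}$ ($X{\left(J \right)} = - 4 J J = - 4 J^{2}$)
$K = \frac{i \sqrt{2062}}{3}$ ($K = \sqrt{- 4 \left(- \frac{5}{3} + \frac{1}{3} \left(-9\right)\right)^{2} - 142} = \sqrt{- 4 \left(- \frac{5}{3} - 3\right)^{2} - 142} = \sqrt{- 4 \left(- \frac{14}{3}\right)^{2} - 142} = \sqrt{\left(-4\right) \frac{196}{9} - 142} = \sqrt{- \frac{784}{9} - 142} = \sqrt{- \frac{2062}{9}} = \frac{i \sqrt{2062}}{3} \approx 15.136 i$)
$\frac{K + 196982}{350798 - 127045} = \frac{\frac{i \sqrt{2062}}{3} + 196982}{350798 - 127045} = \frac{196982 + \frac{i \sqrt{2062}}{3}}{223753} = \left(196982 + \frac{i \sqrt{2062}}{3}\right) \frac{1}{223753} = \frac{196982}{223753} + \frac{i \sqrt{2062}}{671259}$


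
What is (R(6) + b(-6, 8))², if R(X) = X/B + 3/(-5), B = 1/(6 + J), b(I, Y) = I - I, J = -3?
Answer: 7569/25 ≈ 302.76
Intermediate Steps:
b(I, Y) = 0
B = ⅓ (B = 1/(6 - 3) = 1/3 = ⅓ ≈ 0.33333)
R(X) = -⅗ + 3*X (R(X) = X/(⅓) + 3/(-5) = X*3 + 3*(-⅕) = 3*X - ⅗ = -⅗ + 3*X)
(R(6) + b(-6, 8))² = ((-⅗ + 3*6) + 0)² = ((-⅗ + 18) + 0)² = (87/5 + 0)² = (87/5)² = 7569/25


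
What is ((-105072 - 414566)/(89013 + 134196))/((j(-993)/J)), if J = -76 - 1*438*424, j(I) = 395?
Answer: 13791786392/12595365 ≈ 1095.0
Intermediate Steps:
J = -185788 (J = -76 - 438*424 = -76 - 185712 = -185788)
((-105072 - 414566)/(89013 + 134196))/((j(-993)/J)) = ((-105072 - 414566)/(89013 + 134196))/((395/(-185788))) = (-519638/223209)/((395*(-1/185788))) = (-519638*1/223209)/(-395/185788) = -74234/31887*(-185788/395) = 13791786392/12595365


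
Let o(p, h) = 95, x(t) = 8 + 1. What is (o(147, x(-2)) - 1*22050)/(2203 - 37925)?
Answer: 21955/35722 ≈ 0.61461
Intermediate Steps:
x(t) = 9
(o(147, x(-2)) - 1*22050)/(2203 - 37925) = (95 - 1*22050)/(2203 - 37925) = (95 - 22050)/(-35722) = -21955*(-1/35722) = 21955/35722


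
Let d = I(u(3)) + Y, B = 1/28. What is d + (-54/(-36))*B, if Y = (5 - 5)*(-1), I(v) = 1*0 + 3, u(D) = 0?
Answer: 171/56 ≈ 3.0536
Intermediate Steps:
I(v) = 3 (I(v) = 0 + 3 = 3)
Y = 0 (Y = 0*(-1) = 0)
B = 1/28 ≈ 0.035714
d = 3 (d = 3 + 0 = 3)
d + (-54/(-36))*B = 3 - 54/(-36)*(1/28) = 3 - 54*(-1/36)*(1/28) = 3 + (3/2)*(1/28) = 3 + 3/56 = 171/56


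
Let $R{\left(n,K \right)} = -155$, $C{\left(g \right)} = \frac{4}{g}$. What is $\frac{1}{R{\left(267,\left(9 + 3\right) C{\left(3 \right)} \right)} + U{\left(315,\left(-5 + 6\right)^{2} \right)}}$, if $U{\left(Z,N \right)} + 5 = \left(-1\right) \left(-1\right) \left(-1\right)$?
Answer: $- \frac{1}{161} \approx -0.0062112$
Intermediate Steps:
$U{\left(Z,N \right)} = -6$ ($U{\left(Z,N \right)} = -5 + \left(-1\right) \left(-1\right) \left(-1\right) = -5 + 1 \left(-1\right) = -5 - 1 = -6$)
$\frac{1}{R{\left(267,\left(9 + 3\right) C{\left(3 \right)} \right)} + U{\left(315,\left(-5 + 6\right)^{2} \right)}} = \frac{1}{-155 - 6} = \frac{1}{-161} = - \frac{1}{161}$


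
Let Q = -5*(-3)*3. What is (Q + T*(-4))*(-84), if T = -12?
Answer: -7812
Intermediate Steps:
Q = 45 (Q = 15*3 = 45)
(Q + T*(-4))*(-84) = (45 - 12*(-4))*(-84) = (45 + 48)*(-84) = 93*(-84) = -7812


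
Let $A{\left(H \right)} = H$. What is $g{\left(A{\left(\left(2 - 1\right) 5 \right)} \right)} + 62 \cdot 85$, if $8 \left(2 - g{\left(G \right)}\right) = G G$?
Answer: $\frac{42151}{8} \approx 5268.9$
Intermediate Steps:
$g{\left(G \right)} = 2 - \frac{G^{2}}{8}$ ($g{\left(G \right)} = 2 - \frac{G G}{8} = 2 - \frac{G^{2}}{8}$)
$g{\left(A{\left(\left(2 - 1\right) 5 \right)} \right)} + 62 \cdot 85 = \left(2 - \frac{\left(\left(2 - 1\right) 5\right)^{2}}{8}\right) + 62 \cdot 85 = \left(2 - \frac{\left(1 \cdot 5\right)^{2}}{8}\right) + 5270 = \left(2 - \frac{5^{2}}{8}\right) + 5270 = \left(2 - \frac{25}{8}\right) + 5270 = - \frac{9}{8} + 5270 = \frac{42151}{8}$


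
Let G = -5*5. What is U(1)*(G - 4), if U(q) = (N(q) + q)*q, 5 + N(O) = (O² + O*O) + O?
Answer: 29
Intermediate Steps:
G = -25
N(O) = -5 + O + 2*O² (N(O) = -5 + ((O² + O*O) + O) = -5 + ((O² + O²) + O) = -5 + (2*O² + O) = -5 + (O + 2*O²) = -5 + O + 2*O²)
U(q) = q*(-5 + 2*q + 2*q²) (U(q) = ((-5 + q + 2*q²) + q)*q = (-5 + 2*q + 2*q²)*q = q*(-5 + 2*q + 2*q²))
U(1)*(G - 4) = (1*(-5 + 2*1 + 2*1²))*(-25 - 4) = (1*(-5 + 2 + 2*1))*(-29) = (1*(-5 + 2 + 2))*(-29) = (1*(-1))*(-29) = -1*(-29) = 29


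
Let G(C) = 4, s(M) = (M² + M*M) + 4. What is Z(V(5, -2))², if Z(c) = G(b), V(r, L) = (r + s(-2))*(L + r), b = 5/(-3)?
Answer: 16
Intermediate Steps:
b = -5/3 (b = 5*(-⅓) = -5/3 ≈ -1.6667)
s(M) = 4 + 2*M² (s(M) = (M² + M²) + 4 = 2*M² + 4 = 4 + 2*M²)
V(r, L) = (12 + r)*(L + r) (V(r, L) = (r + (4 + 2*(-2)²))*(L + r) = (r + (4 + 2*4))*(L + r) = (r + (4 + 8))*(L + r) = (r + 12)*(L + r) = (12 + r)*(L + r))
Z(c) = 4
Z(V(5, -2))² = 4² = 16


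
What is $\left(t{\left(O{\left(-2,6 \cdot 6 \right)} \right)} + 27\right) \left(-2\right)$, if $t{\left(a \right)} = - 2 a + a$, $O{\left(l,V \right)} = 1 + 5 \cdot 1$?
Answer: $-42$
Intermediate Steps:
$O{\left(l,V \right)} = 6$ ($O{\left(l,V \right)} = 1 + 5 = 6$)
$t{\left(a \right)} = - a$
$\left(t{\left(O{\left(-2,6 \cdot 6 \right)} \right)} + 27\right) \left(-2\right) = \left(\left(-1\right) 6 + 27\right) \left(-2\right) = \left(-6 + 27\right) \left(-2\right) = 21 \left(-2\right) = -42$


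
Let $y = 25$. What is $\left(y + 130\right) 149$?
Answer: $23095$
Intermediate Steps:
$\left(y + 130\right) 149 = \left(25 + 130\right) 149 = 155 \cdot 149 = 23095$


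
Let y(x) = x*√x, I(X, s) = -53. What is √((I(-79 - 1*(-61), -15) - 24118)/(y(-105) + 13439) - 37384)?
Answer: √((-502427747 + 3925320*I*√105)/(13439 - 105*I*√105)) ≈ 0.0004 - 193.35*I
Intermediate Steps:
y(x) = x^(3/2)
√((I(-79 - 1*(-61), -15) - 24118)/(y(-105) + 13439) - 37384) = √((-53 - 24118)/((-105)^(3/2) + 13439) - 37384) = √(-24171/(-105*I*√105 + 13439) - 37384) = √(-24171/(13439 - 105*I*√105) - 37384) = √(-37384 - 24171/(13439 - 105*I*√105))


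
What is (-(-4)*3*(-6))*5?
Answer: -360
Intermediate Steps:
(-(-4)*3*(-6))*5 = (-1*(-12)*(-6))*5 = (12*(-6))*5 = -72*5 = -360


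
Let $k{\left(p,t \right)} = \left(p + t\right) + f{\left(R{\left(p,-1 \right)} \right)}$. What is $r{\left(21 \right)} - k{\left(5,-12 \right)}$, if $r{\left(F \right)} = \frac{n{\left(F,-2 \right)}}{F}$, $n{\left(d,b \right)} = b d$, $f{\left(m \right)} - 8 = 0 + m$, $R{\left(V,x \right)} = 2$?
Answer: $-5$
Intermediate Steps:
$f{\left(m \right)} = 8 + m$ ($f{\left(m \right)} = 8 + \left(0 + m\right) = 8 + m$)
$k{\left(p,t \right)} = 10 + p + t$ ($k{\left(p,t \right)} = \left(p + t\right) + \left(8 + 2\right) = \left(p + t\right) + 10 = 10 + p + t$)
$r{\left(F \right)} = -2$ ($r{\left(F \right)} = \frac{\left(-2\right) F}{F} = -2$)
$r{\left(21 \right)} - k{\left(5,-12 \right)} = -2 - \left(10 + 5 - 12\right) = -2 - 3 = -5$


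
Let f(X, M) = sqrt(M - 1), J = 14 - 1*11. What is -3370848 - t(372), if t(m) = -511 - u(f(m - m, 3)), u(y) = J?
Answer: -3370334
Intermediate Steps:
J = 3 (J = 14 - 11 = 3)
f(X, M) = sqrt(-1 + M)
u(y) = 3
t(m) = -514 (t(m) = -511 - 1*3 = -511 - 3 = -514)
-3370848 - t(372) = -3370848 - 1*(-514) = -3370848 + 514 = -3370334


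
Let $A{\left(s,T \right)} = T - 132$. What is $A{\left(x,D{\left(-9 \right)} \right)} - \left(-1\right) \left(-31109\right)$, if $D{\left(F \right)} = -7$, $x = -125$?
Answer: $-31248$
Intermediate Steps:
$A{\left(s,T \right)} = -132 + T$
$A{\left(x,D{\left(-9 \right)} \right)} - \left(-1\right) \left(-31109\right) = \left(-132 - 7\right) - \left(-1\right) \left(-31109\right) = -139 - 31109 = -31248$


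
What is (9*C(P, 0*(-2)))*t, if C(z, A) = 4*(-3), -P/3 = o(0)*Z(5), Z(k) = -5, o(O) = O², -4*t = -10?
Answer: -270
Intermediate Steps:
t = 5/2 (t = -¼*(-10) = 5/2 ≈ 2.5000)
P = 0 (P = -3*0²*(-5) = -0*(-5) = -3*0 = 0)
C(z, A) = -12
(9*C(P, 0*(-2)))*t = (9*(-12))*(5/2) = -108*5/2 = -270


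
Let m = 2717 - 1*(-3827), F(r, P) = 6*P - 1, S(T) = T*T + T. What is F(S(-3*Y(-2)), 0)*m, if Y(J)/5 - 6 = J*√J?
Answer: -6544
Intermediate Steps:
Y(J) = 30 + 5*J^(3/2) (Y(J) = 30 + 5*(J*√J) = 30 + 5*J^(3/2))
S(T) = T + T² (S(T) = T² + T = T + T²)
F(r, P) = -1 + 6*P
m = 6544 (m = 2717 + 3827 = 6544)
F(S(-3*Y(-2)), 0)*m = (-1 + 6*0)*6544 = (-1 + 0)*6544 = -1*6544 = -6544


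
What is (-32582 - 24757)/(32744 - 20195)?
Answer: -19113/4183 ≈ -4.5692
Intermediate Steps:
(-32582 - 24757)/(32744 - 20195) = -57339/12549 = -57339*1/12549 = -19113/4183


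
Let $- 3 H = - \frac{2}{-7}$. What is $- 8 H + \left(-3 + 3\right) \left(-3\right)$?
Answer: $\frac{16}{21} \approx 0.7619$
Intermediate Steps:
$H = - \frac{2}{21}$ ($H = - \frac{\left(-2\right) \frac{1}{-7}}{3} = - \frac{\left(-2\right) \left(- \frac{1}{7}\right)}{3} = \left(- \frac{1}{3}\right) \frac{2}{7} = - \frac{2}{21} \approx -0.095238$)
$- 8 H + \left(-3 + 3\right) \left(-3\right) = \left(-8\right) \left(- \frac{2}{21}\right) + \left(-3 + 3\right) \left(-3\right) = \frac{16}{21} + 0 \left(-3\right) = \frac{16}{21} + 0 = \frac{16}{21}$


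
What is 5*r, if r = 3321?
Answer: 16605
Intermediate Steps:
5*r = 5*3321 = 16605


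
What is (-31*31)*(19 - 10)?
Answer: -8649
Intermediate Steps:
(-31*31)*(19 - 10) = -961*9 = -8649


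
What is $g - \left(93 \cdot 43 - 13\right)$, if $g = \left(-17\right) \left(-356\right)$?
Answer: $2066$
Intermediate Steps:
$g = 6052$
$g - \left(93 \cdot 43 - 13\right) = 6052 - \left(93 \cdot 43 - 13\right) = 6052 - \left(3999 - 13\right) = 6052 - 3986 = 2066$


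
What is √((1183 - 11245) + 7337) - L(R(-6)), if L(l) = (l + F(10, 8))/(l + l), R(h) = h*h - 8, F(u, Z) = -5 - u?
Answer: -13/56 + 5*I*√109 ≈ -0.23214 + 52.202*I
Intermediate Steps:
R(h) = -8 + h² (R(h) = h² - 8 = -8 + h²)
L(l) = (-15 + l)/(2*l) (L(l) = (l + (-5 - 1*10))/(l + l) = (l + (-5 - 10))/((2*l)) = (l - 15)*(1/(2*l)) = (-15 + l)*(1/(2*l)) = (-15 + l)/(2*l))
√((1183 - 11245) + 7337) - L(R(-6)) = √((1183 - 11245) + 7337) - (-15 + (-8 + (-6)²))/(2*(-8 + (-6)²)) = √(-10062 + 7337) - (-15 + (-8 + 36))/(2*(-8 + 36)) = √(-2725) - (-15 + 28)/(2*28) = 5*I*√109 - 13/(2*28) = 5*I*√109 - 1*13/56 = 5*I*√109 - 13/56 = -13/56 + 5*I*√109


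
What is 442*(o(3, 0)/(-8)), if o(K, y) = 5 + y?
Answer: -1105/4 ≈ -276.25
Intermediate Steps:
442*(o(3, 0)/(-8)) = 442*((5 + 0)/(-8)) = 442*(5*(-⅛)) = 442*(-5/8) = -1105/4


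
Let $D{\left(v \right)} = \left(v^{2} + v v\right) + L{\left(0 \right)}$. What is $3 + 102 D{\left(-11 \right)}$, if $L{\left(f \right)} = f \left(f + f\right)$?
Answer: $24687$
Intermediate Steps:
$L{\left(f \right)} = 2 f^{2}$ ($L{\left(f \right)} = f 2 f = 2 f^{2}$)
$D{\left(v \right)} = 2 v^{2}$ ($D{\left(v \right)} = \left(v^{2} + v v\right) + 2 \cdot 0^{2} = \left(v^{2} + v^{2}\right) + 2 \cdot 0 = 2 v^{2} + 0 = 2 v^{2}$)
$3 + 102 D{\left(-11 \right)} = 3 + 102 \cdot 2 \left(-11\right)^{2} = 3 + 102 \cdot 2 \cdot 121 = 3 + 102 \cdot 242 = 3 + 24684 = 24687$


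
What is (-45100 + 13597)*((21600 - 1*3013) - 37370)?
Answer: 591720849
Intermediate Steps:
(-45100 + 13597)*((21600 - 1*3013) - 37370) = -31503*((21600 - 3013) - 37370) = -31503*(18587 - 37370) = -31503*(-18783) = 591720849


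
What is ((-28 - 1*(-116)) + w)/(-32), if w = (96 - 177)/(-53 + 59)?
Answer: -149/64 ≈ -2.3281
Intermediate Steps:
w = -27/2 (w = -81/6 = -81*⅙ = -27/2 ≈ -13.500)
((-28 - 1*(-116)) + w)/(-32) = ((-28 - 1*(-116)) - 27/2)/(-32) = -((-28 + 116) - 27/2)/32 = -(88 - 27/2)/32 = -1/32*149/2 = -149/64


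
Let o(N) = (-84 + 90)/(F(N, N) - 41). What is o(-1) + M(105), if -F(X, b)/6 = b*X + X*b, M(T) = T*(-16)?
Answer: -89046/53 ≈ -1680.1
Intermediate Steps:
M(T) = -16*T
F(X, b) = -12*X*b (F(X, b) = -6*(b*X + X*b) = -6*(X*b + X*b) = -12*X*b)
o(N) = 6/(-41 - 12*N²) (o(N) = (-84 + 90)/(-12*N*N - 41) = 6/(-12*N² - 41) = 6/(-41 - 12*N²))
o(-1) + M(105) = -6/(41 + 12*(-1)²) - 16*105 = -6/(41 + 12*1) - 1680 = -6/(41 + 12) - 1680 = -6/53 - 1680 = -89046/53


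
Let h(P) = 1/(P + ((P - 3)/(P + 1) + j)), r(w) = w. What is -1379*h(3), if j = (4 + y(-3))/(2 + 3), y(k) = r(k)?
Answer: -6895/16 ≈ -430.94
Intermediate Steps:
y(k) = k
j = ⅕ (j = (4 - 3)/(2 + 3) = 1/5 = 1*(⅕) = ⅕ ≈ 0.20000)
h(P) = 1/(⅕ + P + (-3 + P)/(1 + P)) (h(P) = 1/(P + ((P - 3)/(P + 1) + ⅕)) = 1/(P + ((-3 + P)/(1 + P) + ⅕)) = 1/(P + (⅕ + (-3 + P)/(1 + P))) = 1/(⅕ + P + (-3 + P)/(1 + P)))
-1379*h(3) = -6895*(1 + 3)/(-14 + 5*3² + 11*3) = -6895*4/(-14 + 5*9 + 33) = -6895*4/(-14 + 45 + 33) = -6895*4/64 = -1379*5/16 = -6895/16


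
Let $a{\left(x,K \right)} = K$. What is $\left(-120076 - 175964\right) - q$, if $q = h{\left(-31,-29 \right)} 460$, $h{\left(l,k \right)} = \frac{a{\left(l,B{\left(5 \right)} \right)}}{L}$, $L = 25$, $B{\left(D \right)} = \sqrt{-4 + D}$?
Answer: $- \frac{1480292}{5} \approx -2.9606 \cdot 10^{5}$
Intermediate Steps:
$h{\left(l,k \right)} = \frac{1}{25}$ ($h{\left(l,k \right)} = \frac{\sqrt{-4 + 5}}{25} = \sqrt{1} \cdot \frac{1}{25} = 1 \cdot \frac{1}{25} = \frac{1}{25}$)
$q = \frac{92}{5}$ ($q = \frac{1}{25} \cdot 460 = \frac{92}{5} \approx 18.4$)
$\left(-120076 - 175964\right) - q = \left(-120076 - 175964\right) - \frac{92}{5} = -296040 - \frac{92}{5} = - \frac{1480292}{5}$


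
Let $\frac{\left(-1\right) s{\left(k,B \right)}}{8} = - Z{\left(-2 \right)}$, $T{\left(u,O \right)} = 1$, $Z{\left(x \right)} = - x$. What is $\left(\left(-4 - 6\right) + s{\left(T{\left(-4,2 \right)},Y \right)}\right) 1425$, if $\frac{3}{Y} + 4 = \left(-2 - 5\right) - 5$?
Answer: $8550$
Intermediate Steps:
$Y = - \frac{3}{16}$ ($Y = \frac{3}{-4 - 12} = \frac{3}{-16} = 3 \left(- \frac{1}{16}\right) = - \frac{3}{16} \approx -0.1875$)
$s{\left(k,B \right)} = 16$ ($s{\left(k,B \right)} = - 8 \left(- \left(-1\right) \left(-2\right)\right) = - 8 \left(\left(-1\right) 2\right) = \left(-8\right) \left(-2\right) = 16$)
$\left(\left(-4 - 6\right) + s{\left(T{\left(-4,2 \right)},Y \right)}\right) 1425 = \left(\left(-4 - 6\right) + 16\right) 1425 = \left(-10 + 16\right) 1425 = 6 \cdot 1425 = 8550$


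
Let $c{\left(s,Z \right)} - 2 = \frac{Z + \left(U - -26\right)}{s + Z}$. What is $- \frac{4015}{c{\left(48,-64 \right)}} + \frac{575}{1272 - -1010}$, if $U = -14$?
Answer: $- \frac{5233835}{6846} \approx -764.51$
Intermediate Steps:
$c{\left(s,Z \right)} = 2 + \frac{12 + Z}{Z + s}$ ($c{\left(s,Z \right)} = 2 + \frac{Z - -12}{s + Z} = 2 + \frac{Z + \left(-14 + 26\right)}{Z + s} = 2 + \frac{Z + 12}{Z + s} = 2 + \frac{12 + Z}{Z + s}$)
$- \frac{4015}{c{\left(48,-64 \right)}} + \frac{575}{1272 - -1010} = - \frac{4015}{\frac{1}{-64 + 48} \left(12 + 2 \cdot 48 + 3 \left(-64\right)\right)} + \frac{575}{1272 - -1010} = - \frac{4015}{\frac{1}{-16} \left(12 + 96 - 192\right)} + \frac{575}{1272 + 1010} = - \frac{4015}{\left(- \frac{1}{16}\right) \left(-84\right)} + \frac{575}{2282} = - \frac{4015}{\frac{21}{4}} + 575 \cdot \frac{1}{2282} = \left(-4015\right) \frac{4}{21} + \frac{575}{2282} = - \frac{16060}{21} + \frac{575}{2282} = - \frac{5233835}{6846}$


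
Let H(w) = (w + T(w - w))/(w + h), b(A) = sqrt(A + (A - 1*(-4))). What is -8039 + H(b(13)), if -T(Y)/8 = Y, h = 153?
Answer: -62647937/7793 + 51*sqrt(30)/7793 ≈ -8039.0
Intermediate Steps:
T(Y) = -8*Y
b(A) = sqrt(4 + 2*A) (b(A) = sqrt(A + (A + 4)) = sqrt(A + (4 + A)) = sqrt(4 + 2*A))
H(w) = w/(153 + w) (H(w) = (w - 8*(w - w))/(w + 153) = (w - 8*0)/(153 + w) = (w + 0)/(153 + w) = w/(153 + w))
-8039 + H(b(13)) = -8039 + sqrt(4 + 2*13)/(153 + sqrt(4 + 2*13)) = -8039 + sqrt(4 + 26)/(153 + sqrt(4 + 26)) = -8039 + sqrt(30)/(153 + sqrt(30))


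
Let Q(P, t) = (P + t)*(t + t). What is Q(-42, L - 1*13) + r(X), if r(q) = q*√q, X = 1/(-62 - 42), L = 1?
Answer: 1296 - I*√26/5408 ≈ 1296.0 - 0.00094287*I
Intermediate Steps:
X = -1/104 (X = 1/(-104) = -1/104 ≈ -0.0096154)
Q(P, t) = 2*t*(P + t) (Q(P, t) = (P + t)*(2*t) = 2*t*(P + t))
r(q) = q^(3/2)
Q(-42, L - 1*13) + r(X) = 2*(1 - 1*13)*(-42 + (1 - 1*13)) + (-1/104)^(3/2) = 2*(1 - 13)*(-42 + (1 - 13)) - I*√26/5408 = 2*(-12)*(-42 - 12) - I*√26/5408 = 2*(-12)*(-54) - I*√26/5408 = 1296 - I*√26/5408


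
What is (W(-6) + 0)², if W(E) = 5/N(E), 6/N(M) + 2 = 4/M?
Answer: 400/81 ≈ 4.9383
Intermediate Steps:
N(M) = 6/(-2 + 4/M)
W(E) = -5*(-2 + E)/(3*E) (W(E) = 5/((-3*E/(-2 + E))) = 5*(-(-2 + E)/(3*E)) = -5*(-2 + E)/(3*E))
(W(-6) + 0)² = ((5/3)*(2 - 1*(-6))/(-6) + 0)² = ((5/3)*(-⅙)*(2 + 6) + 0)² = ((5/3)*(-⅙)*8 + 0)² = (-20/9 + 0)² = (-20/9)² = 400/81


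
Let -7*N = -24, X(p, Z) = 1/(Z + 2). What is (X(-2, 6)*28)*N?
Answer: 12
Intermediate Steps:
X(p, Z) = 1/(2 + Z)
N = 24/7 (N = -⅐*(-24) = 24/7 ≈ 3.4286)
(X(-2, 6)*28)*N = (28/(2 + 6))*(24/7) = (28/8)*(24/7) = ((⅛)*28)*(24/7) = (7/2)*(24/7) = 12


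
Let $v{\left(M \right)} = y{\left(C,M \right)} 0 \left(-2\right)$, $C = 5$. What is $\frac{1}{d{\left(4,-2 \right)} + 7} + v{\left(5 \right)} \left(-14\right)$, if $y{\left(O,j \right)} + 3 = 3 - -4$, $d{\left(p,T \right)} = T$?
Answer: $\frac{1}{5} \approx 0.2$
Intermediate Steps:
$y{\left(O,j \right)} = 4$ ($y{\left(O,j \right)} = -3 + \left(3 - -4\right) = -3 + \left(3 + 4\right) = -3 + 7 = 4$)
$v{\left(M \right)} = 0$ ($v{\left(M \right)} = 4 \cdot 0 \left(-2\right) = 0 \left(-2\right) = 0$)
$\frac{1}{d{\left(4,-2 \right)} + 7} + v{\left(5 \right)} \left(-14\right) = \frac{1}{-2 + 7} + 0 \left(-14\right) = \frac{1}{5} + 0 = \frac{1}{5}$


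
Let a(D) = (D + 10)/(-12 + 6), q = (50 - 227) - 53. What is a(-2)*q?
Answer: 920/3 ≈ 306.67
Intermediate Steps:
q = -230 (q = -177 - 53 = -230)
a(D) = -5/3 - D/6 (a(D) = (10 + D)/(-6) = (10 + D)*(-1/6) = -5/3 - D/6)
a(-2)*q = (-5/3 - 1/6*(-2))*(-230) = (-5/3 + 1/3)*(-230) = -4/3*(-230) = 920/3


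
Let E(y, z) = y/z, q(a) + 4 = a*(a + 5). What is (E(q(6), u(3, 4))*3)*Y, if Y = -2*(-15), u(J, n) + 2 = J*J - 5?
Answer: 2790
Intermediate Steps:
u(J, n) = -7 + J² (u(J, n) = -2 + (J*J - 5) = -2 + (J² - 5) = -2 + (-5 + J²) = -7 + J²)
Y = 30
q(a) = -4 + a*(5 + a) (q(a) = -4 + a*(a + 5) = -4 + a*(5 + a))
(E(q(6), u(3, 4))*3)*Y = (((-4 + 6² + 5*6)/(-7 + 3²))*3)*30 = (((-4 + 36 + 30)/(-7 + 9))*3)*30 = ((62/2)*3)*30 = ((62*(½))*3)*30 = (31*3)*30 = 93*30 = 2790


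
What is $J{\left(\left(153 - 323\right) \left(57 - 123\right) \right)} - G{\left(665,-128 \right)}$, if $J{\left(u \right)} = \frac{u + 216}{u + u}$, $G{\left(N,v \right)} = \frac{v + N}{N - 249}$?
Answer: $- \frac{303871}{388960} \approx -0.78124$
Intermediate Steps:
$G{\left(N,v \right)} = \frac{N + v}{-249 + N}$
$J{\left(u \right)} = \frac{216 + u}{2 u}$
$J{\left(\left(153 - 323\right) \left(57 - 123\right) \right)} - G{\left(665,-128 \right)} = \frac{216 + \left(153 - 323\right) \left(57 - 123\right)}{2 \left(153 - 323\right) \left(57 - 123\right)} - \frac{665 - 128}{-249 + 665} = \frac{216 - -11220}{2 \left(\left(-170\right) \left(-66\right)\right)} - \frac{1}{416} \cdot 537 = \frac{216 + 11220}{2 \cdot 11220} - \frac{1}{416} \cdot 537 = \frac{1}{2} \cdot \frac{1}{11220} \cdot 11436 - \frac{537}{416} = \frac{953}{1870} - \frac{537}{416} = - \frac{303871}{388960}$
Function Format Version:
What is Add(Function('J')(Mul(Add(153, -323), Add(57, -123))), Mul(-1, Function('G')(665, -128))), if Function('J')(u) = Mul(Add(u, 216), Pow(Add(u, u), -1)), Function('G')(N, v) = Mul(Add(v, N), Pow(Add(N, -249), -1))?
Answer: Rational(-303871, 388960) ≈ -0.78124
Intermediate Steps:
Function('G')(N, v) = Mul(Pow(Add(-249, N), -1), Add(N, v)) (Function('G')(N, v) = Mul(Add(N, v), Pow(Add(-249, N), -1)) = Mul(Pow(Add(-249, N), -1), Add(N, v)))
Function('J')(u) = Mul(Rational(1, 2), Pow(u, -1), Add(216, u)) (Function('J')(u) = Mul(Add(216, u), Pow(Mul(2, u), -1)) = Mul(Add(216, u), Mul(Rational(1, 2), Pow(u, -1))) = Mul(Rational(1, 2), Pow(u, -1), Add(216, u)))
Add(Function('J')(Mul(Add(153, -323), Add(57, -123))), Mul(-1, Function('G')(665, -128))) = Add(Mul(Rational(1, 2), Pow(Mul(Add(153, -323), Add(57, -123)), -1), Add(216, Mul(Add(153, -323), Add(57, -123)))), Mul(-1, Mul(Pow(Add(-249, 665), -1), Add(665, -128)))) = Add(Mul(Rational(1, 2), Pow(Mul(-170, -66), -1), Add(216, Mul(-170, -66))), Mul(-1, Mul(Pow(416, -1), 537))) = Add(Mul(Rational(1, 2), Pow(11220, -1), Add(216, 11220)), Mul(-1, Mul(Rational(1, 416), 537))) = Add(Mul(Rational(1, 2), Rational(1, 11220), 11436), Mul(-1, Rational(537, 416))) = Add(Rational(953, 1870), Rational(-537, 416)) = Rational(-303871, 388960)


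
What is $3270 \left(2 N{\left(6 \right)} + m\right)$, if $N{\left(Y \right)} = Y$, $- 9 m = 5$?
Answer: $\frac{112270}{3} \approx 37423.0$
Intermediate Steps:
$m = - \frac{5}{9}$ ($m = \left(- \frac{1}{9}\right) 5 = - \frac{5}{9} \approx -0.55556$)
$3270 \left(2 N{\left(6 \right)} + m\right) = 3270 \left(2 \cdot 6 - \frac{5}{9}\right) = 3270 \left(12 - \frac{5}{9}\right) = 3270 \cdot \frac{103}{9} = \frac{112270}{3}$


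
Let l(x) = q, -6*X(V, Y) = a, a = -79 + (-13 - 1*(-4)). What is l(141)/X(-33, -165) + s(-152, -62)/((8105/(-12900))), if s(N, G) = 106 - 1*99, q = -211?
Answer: -1820733/71324 ≈ -25.528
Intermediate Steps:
s(N, G) = 7 (s(N, G) = 106 - 99 = 7)
a = -88 (a = -79 + (-13 + 4) = -79 - 9 = -88)
X(V, Y) = 44/3 (X(V, Y) = -⅙*(-88) = 44/3)
l(x) = -211
l(141)/X(-33, -165) + s(-152, -62)/((8105/(-12900))) = -211/44/3 + 7/((8105/(-12900))) = -211*3/44 + 7/((8105*(-1/12900))) = -633/44 + 7/(-1621/2580) = -633/44 + 7*(-2580/1621) = -633/44 - 18060/1621 = -1820733/71324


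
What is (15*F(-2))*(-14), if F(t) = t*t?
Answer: -840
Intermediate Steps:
F(t) = t²
(15*F(-2))*(-14) = (15*(-2)²)*(-14) = (15*4)*(-14) = 60*(-14) = -840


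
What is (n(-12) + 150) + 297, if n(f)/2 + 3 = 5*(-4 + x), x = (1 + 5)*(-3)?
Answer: 221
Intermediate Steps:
x = -18 (x = 6*(-3) = -18)
n(f) = -226 (n(f) = -6 + 2*(5*(-4 - 18)) = -6 + 2*(5*(-22)) = -6 + 2*(-110) = -6 - 220 = -226)
(n(-12) + 150) + 297 = (-226 + 150) + 297 = -76 + 297 = 221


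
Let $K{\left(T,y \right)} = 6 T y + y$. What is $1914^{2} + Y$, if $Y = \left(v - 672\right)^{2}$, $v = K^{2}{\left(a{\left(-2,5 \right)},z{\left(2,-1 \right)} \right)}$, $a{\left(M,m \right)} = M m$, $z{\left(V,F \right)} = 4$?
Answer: $3031303972$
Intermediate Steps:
$K{\left(T,y \right)} = y + 6 T y$ ($K{\left(T,y \right)} = 6 T y + y = y + 6 T y$)
$v = 55696$ ($v = \left(4 \left(1 + 6 \left(\left(-2\right) 5\right)\right)\right)^{2} = \left(4 \left(1 + 6 \left(-10\right)\right)\right)^{2} = \left(4 \left(1 - 60\right)\right)^{2} = \left(4 \left(-59\right)\right)^{2} = \left(-236\right)^{2} = 55696$)
$Y = 3027640576$ ($Y = \left(55696 - 672\right)^{2} = 55024^{2} = 3027640576$)
$1914^{2} + Y = 1914^{2} + 3027640576 = 3663396 + 3027640576 = 3031303972$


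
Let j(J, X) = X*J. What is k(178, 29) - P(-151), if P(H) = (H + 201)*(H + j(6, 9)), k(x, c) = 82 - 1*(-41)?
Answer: 4973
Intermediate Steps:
k(x, c) = 123 (k(x, c) = 82 + 41 = 123)
j(J, X) = J*X
P(H) = (54 + H)*(201 + H) (P(H) = (H + 201)*(H + 6*9) = (201 + H)*(H + 54) = (201 + H)*(54 + H) = (54 + H)*(201 + H))
k(178, 29) - P(-151) = 123 - (10854 + (-151)**2 + 255*(-151)) = 123 - (10854 + 22801 - 38505) = 123 - 1*(-4850) = 123 + 4850 = 4973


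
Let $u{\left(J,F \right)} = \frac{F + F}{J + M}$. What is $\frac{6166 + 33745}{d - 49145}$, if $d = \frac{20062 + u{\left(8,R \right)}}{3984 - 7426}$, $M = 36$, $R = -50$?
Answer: $- \frac{1511110282}{1860948647} \approx -0.81201$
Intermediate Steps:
$u{\left(J,F \right)} = \frac{2 F}{36 + J}$ ($u{\left(J,F \right)} = \frac{F + F}{J + 36} = \frac{2 F}{36 + J}$)
$d = - \frac{220657}{37862}$ ($d = \frac{20062 + 2 \left(-50\right) \frac{1}{36 + 8}}{3984 - 7426} = \frac{20062 + 2 \left(-50\right) \frac{1}{44}}{-3442} = \left(20062 + 2 \left(-50\right) \frac{1}{44}\right) \left(- \frac{1}{3442}\right) = \left(20062 - \frac{25}{11}\right) \left(- \frac{1}{3442}\right) = \frac{220657}{11} \left(- \frac{1}{3442}\right) = - \frac{220657}{37862} \approx -5.8279$)
$\frac{6166 + 33745}{d - 49145} = \frac{6166 + 33745}{- \frac{220657}{37862} - 49145} = \frac{39911}{- \frac{1860948647}{37862}} = 39911 \left(- \frac{37862}{1860948647}\right) = - \frac{1511110282}{1860948647}$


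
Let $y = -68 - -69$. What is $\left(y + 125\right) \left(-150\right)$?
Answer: $-18900$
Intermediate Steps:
$y = 1$ ($y = -68 + 69 = 1$)
$\left(y + 125\right) \left(-150\right) = \left(1 + 125\right) \left(-150\right) = 126 \left(-150\right) = -18900$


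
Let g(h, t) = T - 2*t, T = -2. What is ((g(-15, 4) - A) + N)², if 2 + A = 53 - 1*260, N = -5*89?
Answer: 60516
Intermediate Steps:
g(h, t) = -2 - 2*t
N = -445
A = -209 (A = -2 + (53 - 1*260) = -2 + (53 - 260) = -2 - 207 = -209)
((g(-15, 4) - A) + N)² = (((-2 - 2*4) - 1*(-209)) - 445)² = (((-2 - 8) + 209) - 445)² = ((-10 + 209) - 445)² = (199 - 445)² = (-246)² = 60516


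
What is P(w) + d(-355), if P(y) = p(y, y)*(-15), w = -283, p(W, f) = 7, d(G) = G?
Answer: -460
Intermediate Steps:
P(y) = -105 (P(y) = 7*(-15) = -105)
P(w) + d(-355) = -105 - 355 = -460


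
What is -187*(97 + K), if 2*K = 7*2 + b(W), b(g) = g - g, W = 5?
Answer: -19448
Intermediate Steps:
b(g) = 0
K = 7 (K = (7*2 + 0)/2 = (14 + 0)/2 = (½)*14 = 7)
-187*(97 + K) = -187*(97 + 7) = -187*104 = -19448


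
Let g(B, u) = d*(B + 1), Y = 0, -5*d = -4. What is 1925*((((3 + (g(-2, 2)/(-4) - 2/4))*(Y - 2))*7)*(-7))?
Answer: 509355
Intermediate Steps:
d = ⅘ (d = -⅕*(-4) = ⅘ ≈ 0.80000)
g(B, u) = ⅘ + 4*B/5 (g(B, u) = 4*(B + 1)/5 = 4*(1 + B)/5 = ⅘ + 4*B/5)
1925*((((3 + (g(-2, 2)/(-4) - 2/4))*(Y - 2))*7)*(-7)) = 1925*((((3 + ((⅘ + (⅘)*(-2))/(-4) - 2/4))*(0 - 2))*7)*(-7)) = 1925*((((3 + ((⅘ - 8/5)*(-¼) - 2*¼))*(-2))*7)*(-7)) = 1925*((((3 + (-⅘*(-¼) - ½))*(-2))*7)*(-7)) = 1925*((((3 + (⅕ - ½))*(-2))*7)*(-7)) = 1925*((((3 - 3/10)*(-2))*7)*(-7)) = 1925*((((27/10)*(-2))*7)*(-7)) = 1925*(-27/5*7*(-7)) = 1925*(-189/5*(-7)) = 1925*(1323/5) = 509355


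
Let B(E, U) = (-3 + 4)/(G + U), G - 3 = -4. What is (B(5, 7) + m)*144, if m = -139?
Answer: -19992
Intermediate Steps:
G = -1 (G = 3 - 4 = -1)
B(E, U) = 1/(-1 + U) (B(E, U) = (-3 + 4)/(-1 + U) = 1/(-1 + U))
(B(5, 7) + m)*144 = (1/(-1 + 7) - 139)*144 = (1/6 - 139)*144 = (⅙ - 139)*144 = -833/6*144 = -19992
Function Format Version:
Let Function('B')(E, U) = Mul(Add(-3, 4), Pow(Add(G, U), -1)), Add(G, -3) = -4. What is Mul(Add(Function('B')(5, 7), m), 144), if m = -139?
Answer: -19992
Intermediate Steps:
G = -1 (G = Add(3, -4) = -1)
Function('B')(E, U) = Pow(Add(-1, U), -1) (Function('B')(E, U) = Mul(Add(-3, 4), Pow(Add(-1, U), -1)) = Mul(1, Pow(Add(-1, U), -1)) = Pow(Add(-1, U), -1))
Mul(Add(Function('B')(5, 7), m), 144) = Mul(Add(Pow(Add(-1, 7), -1), -139), 144) = Mul(Add(Pow(6, -1), -139), 144) = Mul(Add(Rational(1, 6), -139), 144) = Mul(Rational(-833, 6), 144) = -19992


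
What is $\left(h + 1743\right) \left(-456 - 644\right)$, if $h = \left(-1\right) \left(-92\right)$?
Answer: $-2018500$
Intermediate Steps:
$h = 92$
$\left(h + 1743\right) \left(-456 - 644\right) = \left(92 + 1743\right) \left(-456 - 644\right) = 1835 \left(-1100\right) = -2018500$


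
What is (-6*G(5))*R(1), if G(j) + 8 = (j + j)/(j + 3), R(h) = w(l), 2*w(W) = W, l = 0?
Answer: 0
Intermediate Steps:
w(W) = W/2
R(h) = 0 (R(h) = (½)*0 = 0)
G(j) = -8 + 2*j/(3 + j) (G(j) = -8 + (j + j)/(j + 3) = -8 + (2*j)/(3 + j) = -8 + 2*j/(3 + j))
(-6*G(5))*R(1) = -36*(-4 - 1*5)/(3 + 5)*0 = -36*(-4 - 5)/8*0 = -36*(-9)/8*0 = -6*(-27/4)*0 = (81/2)*0 = 0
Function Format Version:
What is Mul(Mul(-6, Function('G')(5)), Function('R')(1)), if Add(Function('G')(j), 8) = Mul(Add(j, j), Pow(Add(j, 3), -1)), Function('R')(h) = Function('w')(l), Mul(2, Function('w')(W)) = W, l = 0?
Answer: 0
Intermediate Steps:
Function('w')(W) = Mul(Rational(1, 2), W)
Function('R')(h) = 0 (Function('R')(h) = Mul(Rational(1, 2), 0) = 0)
Function('G')(j) = Add(-8, Mul(2, j, Pow(Add(3, j), -1))) (Function('G')(j) = Add(-8, Mul(Add(j, j), Pow(Add(j, 3), -1))) = Add(-8, Mul(Mul(2, j), Pow(Add(3, j), -1))) = Add(-8, Mul(2, j, Pow(Add(3, j), -1))))
Mul(Mul(-6, Function('G')(5)), Function('R')(1)) = Mul(Mul(-6, Mul(6, Pow(Add(3, 5), -1), Add(-4, Mul(-1, 5)))), 0) = Mul(Mul(-6, Mul(6, Pow(8, -1), Add(-4, -5))), 0) = Mul(Mul(-6, Mul(6, Rational(1, 8), -9)), 0) = Mul(Mul(-6, Rational(-27, 4)), 0) = Mul(Rational(81, 2), 0) = 0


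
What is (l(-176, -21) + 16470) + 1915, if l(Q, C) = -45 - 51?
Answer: 18289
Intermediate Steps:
l(Q, C) = -96
(l(-176, -21) + 16470) + 1915 = (-96 + 16470) + 1915 = 16374 + 1915 = 18289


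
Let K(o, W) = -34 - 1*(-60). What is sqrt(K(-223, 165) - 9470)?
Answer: 2*I*sqrt(2361) ≈ 97.18*I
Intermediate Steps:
K(o, W) = 26 (K(o, W) = -34 + 60 = 26)
sqrt(K(-223, 165) - 9470) = sqrt(26 - 9470) = sqrt(-9444) = 2*I*sqrt(2361)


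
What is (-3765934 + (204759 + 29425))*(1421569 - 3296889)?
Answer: 6623161410000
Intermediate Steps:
(-3765934 + (204759 + 29425))*(1421569 - 3296889) = (-3765934 + 234184)*(-1875320) = -3531750*(-1875320) = 6623161410000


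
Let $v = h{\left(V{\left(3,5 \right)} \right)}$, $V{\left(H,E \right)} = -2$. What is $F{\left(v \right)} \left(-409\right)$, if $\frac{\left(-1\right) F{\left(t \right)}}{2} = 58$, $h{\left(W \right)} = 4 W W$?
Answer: $47444$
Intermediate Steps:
$h{\left(W \right)} = 4 W^{2}$
$v = 16$ ($v = 4 \left(-2\right)^{2} = 4 \cdot 4 = 16$)
$F{\left(t \right)} = -116$ ($F{\left(t \right)} = \left(-2\right) 58 = -116$)
$F{\left(v \right)} \left(-409\right) = \left(-116\right) \left(-409\right) = 47444$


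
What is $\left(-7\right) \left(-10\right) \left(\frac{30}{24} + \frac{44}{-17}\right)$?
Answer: $- \frac{3185}{34} \approx -93.677$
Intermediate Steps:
$\left(-7\right) \left(-10\right) \left(\frac{30}{24} + \frac{44}{-17}\right) = 70 \left(30 \cdot \frac{1}{24} + 44 \left(- \frac{1}{17}\right)\right) = 70 \left(\frac{5}{4} - \frac{44}{17}\right) = 70 \left(- \frac{91}{68}\right) = - \frac{3185}{34}$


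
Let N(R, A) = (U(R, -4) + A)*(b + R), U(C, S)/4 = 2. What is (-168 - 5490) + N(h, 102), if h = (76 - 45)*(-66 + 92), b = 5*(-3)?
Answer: 81352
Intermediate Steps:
U(C, S) = 8 (U(C, S) = 4*2 = 8)
b = -15
h = 806 (h = 31*26 = 806)
N(R, A) = (-15 + R)*(8 + A) (N(R, A) = (8 + A)*(-15 + R) = (-15 + R)*(8 + A))
(-168 - 5490) + N(h, 102) = (-168 - 5490) + (-120 - 15*102 + 8*806 + 102*806) = -5658 + (-120 - 1530 + 6448 + 82212) = -5658 + 87010 = 81352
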